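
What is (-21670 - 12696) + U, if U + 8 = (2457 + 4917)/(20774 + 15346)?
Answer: -206930251/6020 ≈ -34374.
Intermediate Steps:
U = -46931/6020 (U = -8 + (2457 + 4917)/(20774 + 15346) = -8 + 7374/36120 = -8 + 7374*(1/36120) = -8 + 1229/6020 = -46931/6020 ≈ -7.7958)
(-21670 - 12696) + U = (-21670 - 12696) - 46931/6020 = -34366 - 46931/6020 = -206930251/6020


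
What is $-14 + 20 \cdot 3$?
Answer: $46$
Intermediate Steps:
$-14 + 20 \cdot 3 = -14 + 60 = 46$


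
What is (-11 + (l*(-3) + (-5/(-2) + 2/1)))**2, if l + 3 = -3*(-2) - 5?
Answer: 1/4 ≈ 0.25000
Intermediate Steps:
l = -2 (l = -3 + (-3*(-2) - 5) = -3 + (6 - 5) = -3 + 1 = -2)
(-11 + (l*(-3) + (-5/(-2) + 2/1)))**2 = (-11 + (-2*(-3) + (-5/(-2) + 2/1)))**2 = (-11 + (6 + (-5*(-1/2) + 2*1)))**2 = (-11 + (6 + (5/2 + 2)))**2 = (-11 + (6 + 9/2))**2 = (-11 + 21/2)**2 = (-1/2)**2 = 1/4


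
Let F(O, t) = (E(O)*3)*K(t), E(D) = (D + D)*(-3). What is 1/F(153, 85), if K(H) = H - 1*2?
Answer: -1/228582 ≈ -4.3748e-6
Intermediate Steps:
K(H) = -2 + H (K(H) = H - 2 = -2 + H)
E(D) = -6*D (E(D) = (2*D)*(-3) = -6*D)
F(O, t) = -18*O*(-2 + t) (F(O, t) = (-6*O*3)*(-2 + t) = (-18*O)*(-2 + t) = -18*O*(-2 + t))
1/F(153, 85) = 1/(18*153*(2 - 1*85)) = 1/(18*153*(2 - 85)) = 1/(18*153*(-83)) = 1/(-228582) = -1/228582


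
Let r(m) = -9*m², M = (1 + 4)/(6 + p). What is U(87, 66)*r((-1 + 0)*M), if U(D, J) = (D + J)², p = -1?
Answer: -210681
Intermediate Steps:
M = 1 (M = (1 + 4)/(6 - 1) = 5/5 = 5*(⅕) = 1)
U(87, 66)*r((-1 + 0)*M) = (87 + 66)²*(-9*(-1 + 0)²) = 153²*(-9*(-1*1)²) = 23409*(-9*(-1)²) = 23409*(-9*1) = 23409*(-9) = -210681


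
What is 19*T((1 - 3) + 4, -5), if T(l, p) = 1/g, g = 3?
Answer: 19/3 ≈ 6.3333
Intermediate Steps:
T(l, p) = ⅓ (T(l, p) = 1/3 = ⅓)
19*T((1 - 3) + 4, -5) = 19*(⅓) = 19/3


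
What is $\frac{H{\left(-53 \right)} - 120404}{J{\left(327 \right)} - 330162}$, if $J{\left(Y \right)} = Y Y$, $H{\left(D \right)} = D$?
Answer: $\frac{120457}{223233} \approx 0.5396$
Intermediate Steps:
$J{\left(Y \right)} = Y^{2}$
$\frac{H{\left(-53 \right)} - 120404}{J{\left(327 \right)} - 330162} = \frac{-53 - 120404}{327^{2} - 330162} = - \frac{120457}{106929 - 330162} = - \frac{120457}{-223233} = \left(-120457\right) \left(- \frac{1}{223233}\right) = \frac{120457}{223233}$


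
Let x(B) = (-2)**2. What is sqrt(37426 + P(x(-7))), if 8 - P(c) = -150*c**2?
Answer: 3*sqrt(4426) ≈ 199.58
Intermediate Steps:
x(B) = 4
P(c) = 8 + 150*c**2 (P(c) = 8 - (-150)*c**2 = 8 + 150*c**2)
sqrt(37426 + P(x(-7))) = sqrt(37426 + (8 + 150*4**2)) = sqrt(37426 + (8 + 150*16)) = sqrt(37426 + (8 + 2400)) = sqrt(37426 + 2408) = sqrt(39834) = 3*sqrt(4426)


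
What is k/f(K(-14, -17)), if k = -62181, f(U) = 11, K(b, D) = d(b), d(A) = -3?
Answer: -62181/11 ≈ -5652.8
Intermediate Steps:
K(b, D) = -3
k/f(K(-14, -17)) = -62181/11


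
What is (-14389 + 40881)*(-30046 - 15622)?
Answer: -1209836656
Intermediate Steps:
(-14389 + 40881)*(-30046 - 15622) = 26492*(-45668) = -1209836656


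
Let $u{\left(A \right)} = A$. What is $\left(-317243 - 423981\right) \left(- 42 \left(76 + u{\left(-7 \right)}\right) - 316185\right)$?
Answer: $236511977592$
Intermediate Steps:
$\left(-317243 - 423981\right) \left(- 42 \left(76 + u{\left(-7 \right)}\right) - 316185\right) = \left(-317243 - 423981\right) \left(- 42 \left(76 - 7\right) - 316185\right) = - 741224 \left(\left(-42\right) 69 - 316185\right) = - 741224 \left(-2898 - 316185\right) = \left(-741224\right) \left(-319083\right) = 236511977592$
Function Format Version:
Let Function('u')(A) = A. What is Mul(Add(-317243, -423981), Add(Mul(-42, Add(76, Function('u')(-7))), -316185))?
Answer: 236511977592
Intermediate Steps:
Mul(Add(-317243, -423981), Add(Mul(-42, Add(76, Function('u')(-7))), -316185)) = Mul(Add(-317243, -423981), Add(Mul(-42, Add(76, -7)), -316185)) = Mul(-741224, Add(Mul(-42, 69), -316185)) = Mul(-741224, Add(-2898, -316185)) = Mul(-741224, -319083) = 236511977592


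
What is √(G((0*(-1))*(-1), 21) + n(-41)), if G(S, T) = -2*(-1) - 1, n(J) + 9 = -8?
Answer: 4*I ≈ 4.0*I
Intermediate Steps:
n(J) = -17 (n(J) = -9 - 8 = -17)
G(S, T) = 1 (G(S, T) = 2 - 1 = 1)
√(G((0*(-1))*(-1), 21) + n(-41)) = √(1 - 17) = √(-16) = 4*I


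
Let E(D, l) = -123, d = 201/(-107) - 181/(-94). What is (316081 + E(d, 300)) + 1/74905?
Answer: 23666833991/74905 ≈ 3.1596e+5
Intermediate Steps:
d = 473/10058 (d = 201*(-1/107) - 181*(-1/94) = -201/107 + 181/94 = 473/10058 ≈ 0.047027)
(316081 + E(d, 300)) + 1/74905 = (316081 - 123) + 1/74905 = 315958 + 1/74905 = 23666833991/74905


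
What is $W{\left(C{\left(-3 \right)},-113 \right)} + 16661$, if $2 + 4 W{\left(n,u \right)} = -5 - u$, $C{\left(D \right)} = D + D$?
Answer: $\frac{33375}{2} \approx 16688.0$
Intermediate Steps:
$C{\left(D \right)} = 2 D$
$W{\left(n,u \right)} = - \frac{7}{4} - \frac{u}{4}$ ($W{\left(n,u \right)} = - \frac{1}{2} + \frac{-5 - u}{4} = - \frac{1}{2} - \left(\frac{5}{4} + \frac{u}{4}\right) = - \frac{7}{4} - \frac{u}{4}$)
$W{\left(C{\left(-3 \right)},-113 \right)} + 16661 = \left(- \frac{7}{4} - - \frac{113}{4}\right) + 16661 = \left(- \frac{7}{4} + \frac{113}{4}\right) + 16661 = \frac{53}{2} + 16661 = \frac{33375}{2}$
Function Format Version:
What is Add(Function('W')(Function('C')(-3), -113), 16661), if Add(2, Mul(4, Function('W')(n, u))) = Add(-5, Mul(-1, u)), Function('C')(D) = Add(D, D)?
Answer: Rational(33375, 2) ≈ 16688.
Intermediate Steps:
Function('C')(D) = Mul(2, D)
Function('W')(n, u) = Add(Rational(-7, 4), Mul(Rational(-1, 4), u)) (Function('W')(n, u) = Add(Rational(-1, 2), Mul(Rational(1, 4), Add(-5, Mul(-1, u)))) = Add(Rational(-1, 2), Add(Rational(-5, 4), Mul(Rational(-1, 4), u))) = Add(Rational(-7, 4), Mul(Rational(-1, 4), u)))
Add(Function('W')(Function('C')(-3), -113), 16661) = Add(Add(Rational(-7, 4), Mul(Rational(-1, 4), -113)), 16661) = Add(Add(Rational(-7, 4), Rational(113, 4)), 16661) = Add(Rational(53, 2), 16661) = Rational(33375, 2)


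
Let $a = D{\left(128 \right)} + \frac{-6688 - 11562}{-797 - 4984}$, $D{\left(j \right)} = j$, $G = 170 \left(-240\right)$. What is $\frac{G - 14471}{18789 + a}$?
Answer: $- \frac{319521651}{109377427} \approx -2.9213$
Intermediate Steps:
$G = -40800$
$a = \frac{758218}{5781}$ ($a = 128 + \frac{-6688 - 11562}{-797 - 4984} = 128 - \frac{18250}{-797 - 4984} = 128 - \frac{18250}{-5781} = 128 - - \frac{18250}{5781} = 128 + \frac{18250}{5781} = \frac{758218}{5781} \approx 131.16$)
$\frac{G - 14471}{18789 + a} = \frac{-40800 - 14471}{18789 + \frac{758218}{5781}} = \frac{-40800 - 14471}{\frac{109377427}{5781}} = \left(-40800 - 14471\right) \frac{5781}{109377427} = \left(-55271\right) \frac{5781}{109377427} = - \frac{319521651}{109377427}$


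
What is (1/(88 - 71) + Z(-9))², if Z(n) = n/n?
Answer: 324/289 ≈ 1.1211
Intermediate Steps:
Z(n) = 1
(1/(88 - 71) + Z(-9))² = (1/(88 - 71) + 1)² = (1/17 + 1)² = (18/17)² = 324/289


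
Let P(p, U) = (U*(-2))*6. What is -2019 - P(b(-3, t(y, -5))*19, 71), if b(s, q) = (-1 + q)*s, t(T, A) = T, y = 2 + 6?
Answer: -1167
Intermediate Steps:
y = 8
b(s, q) = s*(-1 + q)
P(p, U) = -12*U (P(p, U) = -2*U*6 = -12*U)
-2019 - P(b(-3, t(y, -5))*19, 71) = -2019 - (-12)*71 = -2019 - 1*(-852) = -2019 + 852 = -1167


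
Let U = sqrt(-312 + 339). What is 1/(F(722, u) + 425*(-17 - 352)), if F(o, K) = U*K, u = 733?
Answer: -17425/2731063758 - 733*sqrt(3)/8193191274 ≈ -6.5353e-6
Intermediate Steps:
U = 3*sqrt(3) (U = sqrt(27) = 3*sqrt(3) ≈ 5.1962)
F(o, K) = 3*K*sqrt(3) (F(o, K) = (3*sqrt(3))*K = 3*K*sqrt(3))
1/(F(722, u) + 425*(-17 - 352)) = 1/(3*733*sqrt(3) + 425*(-17 - 352)) = 1/(2199*sqrt(3) + 425*(-369)) = 1/(2199*sqrt(3) - 156825) = 1/(-156825 + 2199*sqrt(3))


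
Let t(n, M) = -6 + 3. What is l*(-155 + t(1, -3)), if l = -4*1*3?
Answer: 1896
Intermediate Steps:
t(n, M) = -3
l = -12 (l = -4*3 = -12)
l*(-155 + t(1, -3)) = -12*(-155 - 3) = -12*(-158) = 1896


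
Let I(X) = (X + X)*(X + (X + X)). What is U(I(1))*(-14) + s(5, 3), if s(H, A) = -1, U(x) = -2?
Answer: 27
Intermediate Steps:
I(X) = 6*X² (I(X) = (2*X)*(X + 2*X) = (2*X)*(3*X) = 6*X²)
U(I(1))*(-14) + s(5, 3) = -2*(-14) - 1 = 28 - 1 = 27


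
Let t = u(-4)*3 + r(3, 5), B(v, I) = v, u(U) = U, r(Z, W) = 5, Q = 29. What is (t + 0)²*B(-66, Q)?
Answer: -3234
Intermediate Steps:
t = -7 (t = -4*3 + 5 = -12 + 5 = -7)
(t + 0)²*B(-66, Q) = (-7 + 0)²*(-66) = (-7)²*(-66) = 49*(-66) = -3234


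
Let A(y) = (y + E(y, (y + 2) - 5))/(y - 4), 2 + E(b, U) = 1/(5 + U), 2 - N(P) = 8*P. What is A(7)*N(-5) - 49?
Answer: 203/9 ≈ 22.556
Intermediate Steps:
N(P) = 2 - 8*P
E(b, U) = -2 + 1/(5 + U)
A(y) = (y + (-3 - 2*y)/(2 + y))/(-4 + y) (A(y) = (y + (-9 - 2*((y + 2) - 5))/(5 + ((y + 2) - 5)))/(y - 4) = (y + (-9 - 2*((2 + y) - 5))/(5 + ((2 + y) - 5)))/(-4 + y) = (y + (-9 - 2*(-3 + y))/(5 + (-3 + y)))/(-4 + y) = (y + (-9 + (6 - 2*y))/(2 + y))/(-4 + y) = (y + (-3 - 2*y)/(2 + y))/(-4 + y))
A(7)*N(-5) - 49 = ((-3 + 7**2)/(-8 + 7**2 - 2*7))*(2 - 8*(-5)) - 49 = ((-3 + 49)/(-8 + 49 - 14))*(2 + 40) - 49 = (46/27)*42 - 49 = 644/9 - 49 = 203/9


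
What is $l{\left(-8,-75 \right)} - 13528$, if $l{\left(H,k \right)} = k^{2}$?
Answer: $-7903$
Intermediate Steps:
$l{\left(-8,-75 \right)} - 13528 = \left(-75\right)^{2} - 13528 = 5625 - 13528 = -7903$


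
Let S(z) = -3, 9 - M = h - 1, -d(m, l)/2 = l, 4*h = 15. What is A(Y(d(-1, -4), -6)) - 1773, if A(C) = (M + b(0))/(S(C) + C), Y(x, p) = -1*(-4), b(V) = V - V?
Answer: -7067/4 ≈ -1766.8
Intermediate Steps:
h = 15/4 (h = (1/4)*15 = 15/4 ≈ 3.7500)
b(V) = 0
d(m, l) = -2*l
Y(x, p) = 4
M = 25/4 (M = 9 - (15/4 - 1) = 9 - 1*11/4 = 9 - 11/4 = 25/4 ≈ 6.2500)
A(C) = 25/(4*(-3 + C)) (A(C) = (25/4 + 0)/(-3 + C) = 25/(4*(-3 + C)))
A(Y(d(-1, -4), -6)) - 1773 = 25/(4*(-3 + 4)) - 1773 = (25/4)/1 - 1773 = (25/4)*1 - 1773 = 25/4 - 1773 = -7067/4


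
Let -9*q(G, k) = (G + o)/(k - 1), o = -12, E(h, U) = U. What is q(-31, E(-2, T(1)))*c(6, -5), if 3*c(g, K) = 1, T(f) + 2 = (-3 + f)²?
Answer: 43/27 ≈ 1.5926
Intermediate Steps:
T(f) = -2 + (-3 + f)²
c(g, K) = ⅓ (c(g, K) = (⅓)*1 = ⅓)
q(G, k) = -(-12 + G)/(9*(-1 + k)) (q(G, k) = -(G - 12)/(9*(k - 1)) = -(-12 + G)/(9*(-1 + k)))
q(-31, E(-2, T(1)))*c(6, -5) = ((12 - 1*(-31))/(9*(-1 + (-2 + (-3 + 1)²))))*(⅓) = ((12 + 31)/(9*(-1 + (-2 + (-2)²))))*(⅓) = ((⅑)*43/(-1 + (-2 + 4)))*(⅓) = ((⅑)*43/(-1 + 2))*(⅓) = ((⅑)*43/1)*(⅓) = ((⅑)*1*43)*(⅓) = (43/9)*(⅓) = 43/27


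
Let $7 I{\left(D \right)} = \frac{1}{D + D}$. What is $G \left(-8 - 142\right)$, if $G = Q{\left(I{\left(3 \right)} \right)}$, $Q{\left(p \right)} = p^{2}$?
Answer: $- \frac{25}{294} \approx -0.085034$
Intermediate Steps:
$I{\left(D \right)} = \frac{1}{14 D}$ ($I{\left(D \right)} = \frac{1}{7 \left(D + D\right)} = \frac{1}{7 \cdot 2 D} = \frac{\frac{1}{2} \frac{1}{D}}{7} = \frac{1}{14 D}$)
$G = \frac{1}{1764}$ ($G = \left(\frac{1}{14 \cdot 3}\right)^{2} = \left(\frac{1}{14} \cdot \frac{1}{3}\right)^{2} = \left(\frac{1}{42}\right)^{2} = \frac{1}{1764} \approx 0.00056689$)
$G \left(-8 - 142\right) = \frac{-8 - 142}{1764} = \frac{1}{1764} \left(-150\right) = - \frac{25}{294}$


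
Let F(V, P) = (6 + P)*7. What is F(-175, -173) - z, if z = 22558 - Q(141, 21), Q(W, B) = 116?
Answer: -23611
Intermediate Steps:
F(V, P) = 42 + 7*P
z = 22442 (z = 22558 - 1*116 = 22558 - 116 = 22442)
F(-175, -173) - z = (42 + 7*(-173)) - 1*22442 = (42 - 1211) - 22442 = -1169 - 22442 = -23611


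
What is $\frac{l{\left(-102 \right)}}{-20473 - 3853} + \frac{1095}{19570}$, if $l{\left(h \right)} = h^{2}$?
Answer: $- \frac{17696931}{47605982} \approx -0.37174$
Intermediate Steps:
$\frac{l{\left(-102 \right)}}{-20473 - 3853} + \frac{1095}{19570} = \frac{\left(-102\right)^{2}}{-20473 - 3853} + \frac{1095}{19570} = \frac{10404}{-20473 - 3853} + 1095 \cdot \frac{1}{19570} = \frac{10404}{-24326} + \frac{219}{3914} = 10404 \left(- \frac{1}{24326}\right) + \frac{219}{3914} = - \frac{5202}{12163} + \frac{219}{3914} = - \frac{17696931}{47605982}$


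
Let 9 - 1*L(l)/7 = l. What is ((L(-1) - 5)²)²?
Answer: 17850625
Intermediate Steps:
L(l) = 63 - 7*l
((L(-1) - 5)²)² = (((63 - 7*(-1)) - 5)²)² = (((63 + 7) - 5)²)² = ((70 - 5)²)² = (65²)² = 4225² = 17850625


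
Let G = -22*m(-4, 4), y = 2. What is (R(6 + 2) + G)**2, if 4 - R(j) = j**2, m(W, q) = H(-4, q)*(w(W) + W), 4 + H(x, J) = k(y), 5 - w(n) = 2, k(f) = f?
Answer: 10816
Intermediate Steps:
w(n) = 3 (w(n) = 5 - 1*2 = 5 - 2 = 3)
H(x, J) = -2 (H(x, J) = -4 + 2 = -2)
m(W, q) = -6 - 2*W (m(W, q) = -2*(3 + W) = -6 - 2*W)
R(j) = 4 - j**2
G = -44 (G = -22*(-6 - 2*(-4)) = -22*(-6 + 8) = -22*2 = -44)
(R(6 + 2) + G)**2 = ((4 - (6 + 2)**2) - 44)**2 = ((4 - 1*8**2) - 44)**2 = ((4 - 1*64) - 44)**2 = ((4 - 64) - 44)**2 = (-60 - 44)**2 = (-104)**2 = 10816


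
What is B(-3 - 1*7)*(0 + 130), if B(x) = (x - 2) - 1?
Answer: -1690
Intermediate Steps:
B(x) = -3 + x (B(x) = (-2 + x) - 1 = -3 + x)
B(-3 - 1*7)*(0 + 130) = (-3 + (-3 - 1*7))*(0 + 130) = (-3 + (-3 - 7))*130 = (-3 - 10)*130 = -13*130 = -1690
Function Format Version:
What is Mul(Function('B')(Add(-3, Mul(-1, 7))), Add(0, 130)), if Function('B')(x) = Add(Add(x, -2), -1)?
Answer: -1690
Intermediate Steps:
Function('B')(x) = Add(-3, x) (Function('B')(x) = Add(Add(-2, x), -1) = Add(-3, x))
Mul(Function('B')(Add(-3, Mul(-1, 7))), Add(0, 130)) = Mul(Add(-3, Add(-3, Mul(-1, 7))), Add(0, 130)) = Mul(Add(-3, Add(-3, -7)), 130) = Mul(Add(-3, -10), 130) = Mul(-13, 130) = -1690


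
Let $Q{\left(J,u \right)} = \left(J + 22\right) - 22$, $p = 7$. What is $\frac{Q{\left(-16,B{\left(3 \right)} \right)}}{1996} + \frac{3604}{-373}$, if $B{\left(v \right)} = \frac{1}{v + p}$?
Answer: $- \frac{1799888}{186127} \approx -9.6702$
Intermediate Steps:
$B{\left(v \right)} = \frac{1}{7 + v}$ ($B{\left(v \right)} = \frac{1}{v + 7} = \frac{1}{7 + v}$)
$Q{\left(J,u \right)} = J$ ($Q{\left(J,u \right)} = \left(22 + J\right) - 22 = J$)
$\frac{Q{\left(-16,B{\left(3 \right)} \right)}}{1996} + \frac{3604}{-373} = - \frac{16}{1996} + \frac{3604}{-373} = \left(-16\right) \frac{1}{1996} + 3604 \left(- \frac{1}{373}\right) = - \frac{4}{499} - \frac{3604}{373} = - \frac{1799888}{186127}$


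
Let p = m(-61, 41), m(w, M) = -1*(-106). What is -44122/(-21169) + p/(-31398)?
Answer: 691549321/332332131 ≈ 2.0809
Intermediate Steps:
m(w, M) = 106
p = 106
-44122/(-21169) + p/(-31398) = -44122/(-21169) + 106/(-31398) = -44122*(-1/21169) + 106*(-1/31398) = 44122/21169 - 53/15699 = 691549321/332332131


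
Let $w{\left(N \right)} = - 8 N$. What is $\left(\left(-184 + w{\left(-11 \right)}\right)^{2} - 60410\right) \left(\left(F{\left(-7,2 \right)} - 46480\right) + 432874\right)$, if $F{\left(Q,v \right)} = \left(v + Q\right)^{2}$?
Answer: $-19782334286$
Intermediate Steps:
$F{\left(Q,v \right)} = \left(Q + v\right)^{2}$
$\left(\left(-184 + w{\left(-11 \right)}\right)^{2} - 60410\right) \left(\left(F{\left(-7,2 \right)} - 46480\right) + 432874\right) = \left(\left(-184 - -88\right)^{2} - 60410\right) \left(\left(\left(-7 + 2\right)^{2} - 46480\right) + 432874\right) = \left(\left(-184 + 88\right)^{2} - 60410\right) \left(\left(\left(-5\right)^{2} - 46480\right) + 432874\right) = \left(\left(-96\right)^{2} - 60410\right) \left(\left(25 - 46480\right) + 432874\right) = \left(9216 - 60410\right) \left(-46455 + 432874\right) = \left(-51194\right) 386419 = -19782334286$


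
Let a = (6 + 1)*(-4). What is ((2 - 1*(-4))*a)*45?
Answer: -7560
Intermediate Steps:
a = -28 (a = 7*(-4) = -28)
((2 - 1*(-4))*a)*45 = ((2 - 1*(-4))*(-28))*45 = ((2 + 4)*(-28))*45 = (6*(-28))*45 = -168*45 = -7560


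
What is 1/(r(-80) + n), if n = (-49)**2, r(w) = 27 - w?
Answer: 1/2508 ≈ 0.00039872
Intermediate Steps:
n = 2401
1/(r(-80) + n) = 1/((27 - 1*(-80)) + 2401) = 1/((27 + 80) + 2401) = 1/(107 + 2401) = 1/2508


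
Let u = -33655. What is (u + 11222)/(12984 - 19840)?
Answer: 22433/6856 ≈ 3.2720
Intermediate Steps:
(u + 11222)/(12984 - 19840) = (-33655 + 11222)/(12984 - 19840) = -22433/(-6856) = -22433*(-1/6856) = 22433/6856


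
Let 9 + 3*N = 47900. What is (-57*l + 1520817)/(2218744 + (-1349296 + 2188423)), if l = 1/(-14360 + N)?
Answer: 7316650416/14711417381 ≈ 0.49734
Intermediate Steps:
N = 47891/3 (N = -3 + (⅓)*47900 = -3 + 47900/3 = 47891/3 ≈ 15964.)
l = 3/4811 (l = 1/(-14360 + 47891/3) = 1/(4811/3) = 3/4811 ≈ 0.00062357)
(-57*l + 1520817)/(2218744 + (-1349296 + 2188423)) = (-57*3/4811 + 1520817)/(2218744 + (-1349296 + 2188423)) = (-171/4811 + 1520817)/(2218744 + 839127) = (7316650416/4811)/3057871 = (7316650416/4811)*(1/3057871) = 7316650416/14711417381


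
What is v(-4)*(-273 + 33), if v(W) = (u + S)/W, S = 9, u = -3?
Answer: 360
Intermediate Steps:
v(W) = 6/W (v(W) = (-3 + 9)/W = 6/W)
v(-4)*(-273 + 33) = (6/(-4))*(-273 + 33) = (6*(-¼))*(-240) = -3/2*(-240) = 360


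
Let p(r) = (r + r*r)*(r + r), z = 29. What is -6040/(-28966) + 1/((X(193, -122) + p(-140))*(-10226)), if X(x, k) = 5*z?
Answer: 168268197025083/806963012352490 ≈ 0.20852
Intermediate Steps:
X(x, k) = 145 (X(x, k) = 5*29 = 145)
p(r) = 2*r*(r + r²) (p(r) = (r + r²)*(2*r) = 2*r*(r + r²))
-6040/(-28966) + 1/((X(193, -122) + p(-140))*(-10226)) = -6040/(-28966) + 1/((145 + 2*(-140)²*(1 - 140))*(-10226)) = -6040*(-1/28966) - 1/10226/(145 + 2*19600*(-139)) = 3020/14483 - 1/10226/(145 - 5448800) = 3020/14483 - 1/10226/(-5448655) = 3020/14483 - 1/5448655*(-1/10226) = 3020/14483 + 1/55717946030 = 168268197025083/806963012352490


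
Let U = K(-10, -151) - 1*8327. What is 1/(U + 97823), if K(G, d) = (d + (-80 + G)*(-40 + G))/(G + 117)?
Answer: 107/9580421 ≈ 1.1169e-5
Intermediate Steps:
K(G, d) = (d + (-80 + G)*(-40 + G))/(117 + G)
U = -886640/107 (U = (3200 - 151 + (-10)² - 120*(-10))/(117 - 10) - 1*8327 = (3200 - 151 + 100 + 1200)/107 - 8327 = (1/107)*4349 - 8327 = 4349/107 - 8327 = -886640/107 ≈ -8286.4)
1/(U + 97823) = 1/(-886640/107 + 97823) = 1/(9580421/107) = 107/9580421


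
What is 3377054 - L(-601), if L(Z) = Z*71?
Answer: 3419725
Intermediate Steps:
L(Z) = 71*Z
3377054 - L(-601) = 3377054 - 71*(-601) = 3377054 - 1*(-42671) = 3377054 + 42671 = 3419725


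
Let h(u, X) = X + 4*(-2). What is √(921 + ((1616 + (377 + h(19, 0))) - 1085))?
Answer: √1821 ≈ 42.673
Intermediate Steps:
h(u, X) = -8 + X (h(u, X) = X - 8 = -8 + X)
√(921 + ((1616 + (377 + h(19, 0))) - 1085)) = √(921 + ((1616 + (377 + (-8 + 0))) - 1085)) = √(921 + ((1616 + (377 - 8)) - 1085)) = √(921 + ((1616 + 369) - 1085)) = √(921 + (1985 - 1085)) = √(921 + 900) = √1821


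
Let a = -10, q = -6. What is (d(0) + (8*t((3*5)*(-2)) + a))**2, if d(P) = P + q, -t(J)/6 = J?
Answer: 2027776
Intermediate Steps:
t(J) = -6*J
d(P) = -6 + P (d(P) = P - 6 = -6 + P)
(d(0) + (8*t((3*5)*(-2)) + a))**2 = ((-6 + 0) + (8*(-6*3*5*(-2)) - 10))**2 = (-6 + (8*(-90*(-2)) - 10))**2 = (-6 + (8*(-6*(-30)) - 10))**2 = (-6 + (8*180 - 10))**2 = (-6 + (1440 - 10))**2 = (-6 + 1430)**2 = 1424**2 = 2027776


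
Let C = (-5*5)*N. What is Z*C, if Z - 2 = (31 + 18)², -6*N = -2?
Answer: -20025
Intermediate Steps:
N = ⅓ (N = -⅙*(-2) = ⅓ ≈ 0.33333)
C = -25/3 (C = -5*5*(⅓) = -25*⅓ = -25/3 ≈ -8.3333)
Z = 2403 (Z = 2 + (31 + 18)² = 2 + 49² = 2 + 2401 = 2403)
Z*C = 2403*(-25/3) = -20025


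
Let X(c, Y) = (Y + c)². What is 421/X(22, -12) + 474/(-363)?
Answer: 35141/12100 ≈ 2.9042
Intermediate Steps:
421/X(22, -12) + 474/(-363) = 421/((-12 + 22)²) + 474/(-363) = 421/(10²) + 474*(-1/363) = 421/100 - 158/121 = 35141/12100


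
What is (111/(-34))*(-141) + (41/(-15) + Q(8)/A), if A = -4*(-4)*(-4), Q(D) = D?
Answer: 933229/2040 ≈ 457.47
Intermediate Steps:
A = -64 (A = 16*(-4) = -64)
(111/(-34))*(-141) + (41/(-15) + Q(8)/A) = (111/(-34))*(-141) + (41/(-15) + 8/(-64)) = (111*(-1/34))*(-141) + (41*(-1/15) + 8*(-1/64)) = -111/34*(-141) + (-41/15 - ⅛) = 15651/34 - 343/120 = 933229/2040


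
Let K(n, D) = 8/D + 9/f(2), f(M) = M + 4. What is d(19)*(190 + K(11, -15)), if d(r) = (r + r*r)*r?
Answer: 4136338/3 ≈ 1.3788e+6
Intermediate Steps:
f(M) = 4 + M
K(n, D) = 3/2 + 8/D (K(n, D) = 8/D + 9/(4 + 2) = 8/D + 9/6 = 8/D + 9*(⅙) = 8/D + 3/2 = 3/2 + 8/D)
d(r) = r*(r + r²) (d(r) = (r + r²)*r = r*(r + r²))
d(19)*(190 + K(11, -15)) = (19²*(1 + 19))*(190 + (3/2 + 8/(-15))) = (361*20)*(190 + (3/2 + 8*(-1/15))) = 7220*(190 + (3/2 - 8/15)) = 7220*(190 + 29/30) = 7220*(5729/30) = 4136338/3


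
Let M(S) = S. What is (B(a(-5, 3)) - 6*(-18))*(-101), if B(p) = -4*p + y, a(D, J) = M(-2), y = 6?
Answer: -12322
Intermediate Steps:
a(D, J) = -2
B(p) = 6 - 4*p (B(p) = -4*p + 6 = 6 - 4*p)
(B(a(-5, 3)) - 6*(-18))*(-101) = ((6 - 4*(-2)) - 6*(-18))*(-101) = ((6 + 8) + 108)*(-101) = (14 + 108)*(-101) = 122*(-101) = -12322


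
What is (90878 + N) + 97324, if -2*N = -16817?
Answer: 393221/2 ≈ 1.9661e+5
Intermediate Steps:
N = 16817/2 (N = -½*(-16817) = 16817/2 ≈ 8408.5)
(90878 + N) + 97324 = (90878 + 16817/2) + 97324 = 198573/2 + 97324 = 393221/2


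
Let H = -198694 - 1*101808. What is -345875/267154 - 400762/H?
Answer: 1564521049/40140155654 ≈ 0.038976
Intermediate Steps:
H = -300502 (H = -198694 - 101808 = -300502)
-345875/267154 - 400762/H = -345875/267154 - 400762/(-300502) = -345875*1/267154 - 400762*(-1/300502) = -345875/267154 + 200381/150251 = 1564521049/40140155654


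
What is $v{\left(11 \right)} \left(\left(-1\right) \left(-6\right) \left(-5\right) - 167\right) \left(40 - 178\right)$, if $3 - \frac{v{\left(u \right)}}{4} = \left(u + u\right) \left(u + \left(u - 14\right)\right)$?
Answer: $-18812712$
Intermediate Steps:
$v{\left(u \right)} = 12 - 8 u \left(-14 + 2 u\right)$ ($v{\left(u \right)} = 12 - 4 \left(u + u\right) \left(u + \left(u - 14\right)\right) = 12 - 4 \cdot 2 u \left(u + \left(u - 14\right)\right) = 12 - 4 \cdot 2 u \left(u + \left(-14 + u\right)\right) = 12 - 4 \cdot 2 u \left(-14 + 2 u\right) = 12 - 8 u \left(-14 + 2 u\right)$)
$v{\left(11 \right)} \left(\left(-1\right) \left(-6\right) \left(-5\right) - 167\right) \left(40 - 178\right) = \left(12 - 16 \cdot 11^{2} + 112 \cdot 11\right) \left(\left(-1\right) \left(-6\right) \left(-5\right) - 167\right) \left(40 - 178\right) = \left(12 - 1936 + 1232\right) \left(6 \left(-5\right) - 167\right) \left(-138\right) = \left(12 - 1936 + 1232\right) \left(-30 - 167\right) \left(-138\right) = - 692 \left(\left(-197\right) \left(-138\right)\right) = \left(-692\right) 27186 = -18812712$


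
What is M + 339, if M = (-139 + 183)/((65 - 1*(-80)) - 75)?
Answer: 11887/35 ≈ 339.63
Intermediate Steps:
M = 22/35 (M = 44/((65 + 80) - 75) = 44/(145 - 75) = 44/70 = 44*(1/70) = 22/35 ≈ 0.62857)
M + 339 = 22/35 + 339 = 11887/35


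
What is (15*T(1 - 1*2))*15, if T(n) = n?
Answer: -225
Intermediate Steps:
(15*T(1 - 1*2))*15 = (15*(1 - 1*2))*15 = (15*(1 - 2))*15 = (15*(-1))*15 = -15*15 = -225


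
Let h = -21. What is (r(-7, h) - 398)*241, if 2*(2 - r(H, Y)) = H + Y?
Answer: -92062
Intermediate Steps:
r(H, Y) = 2 - H/2 - Y/2 (r(H, Y) = 2 - (H + Y)/2 = 2 + (-H/2 - Y/2) = 2 - H/2 - Y/2)
(r(-7, h) - 398)*241 = ((2 - ½*(-7) - ½*(-21)) - 398)*241 = ((2 + 7/2 + 21/2) - 398)*241 = (16 - 398)*241 = -382*241 = -92062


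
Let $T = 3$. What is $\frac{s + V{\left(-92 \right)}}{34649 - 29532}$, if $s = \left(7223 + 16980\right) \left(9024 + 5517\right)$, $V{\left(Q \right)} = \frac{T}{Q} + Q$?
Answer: $\frac{32378087249}{470764} \approx 68778.0$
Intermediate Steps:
$V{\left(Q \right)} = Q + \frac{3}{Q}$ ($V{\left(Q \right)} = \frac{1}{Q} 3 + Q = \frac{3}{Q} + Q = Q + \frac{3}{Q}$)
$s = 351935823$ ($s = 24203 \cdot 14541 = 351935823$)
$\frac{s + V{\left(-92 \right)}}{34649 - 29532} = \frac{351935823 - \left(92 - \frac{3}{-92}\right)}{34649 - 29532} = \frac{351935823 + \left(-92 + 3 \left(- \frac{1}{92}\right)\right)}{5117} = \left(351935823 - \frac{8467}{92}\right) \frac{1}{5117} = \frac{32378087249}{92} \cdot \frac{1}{5117} = \frac{32378087249}{470764}$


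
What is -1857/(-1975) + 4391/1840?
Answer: 2417821/726800 ≈ 3.3267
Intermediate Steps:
-1857/(-1975) + 4391/1840 = -1857*(-1/1975) + 4391*(1/1840) = 1857/1975 + 4391/1840 = 2417821/726800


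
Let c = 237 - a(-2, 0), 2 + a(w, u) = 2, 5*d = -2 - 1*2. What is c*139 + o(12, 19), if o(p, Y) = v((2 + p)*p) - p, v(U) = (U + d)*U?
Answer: 305103/5 ≈ 61021.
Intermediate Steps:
d = -⅘ (d = (-2 - 1*2)/5 = (-2 - 2)/5 = (⅕)*(-4) = -⅘ ≈ -0.80000)
a(w, u) = 0 (a(w, u) = -2 + 2 = 0)
v(U) = U*(-⅘ + U) (v(U) = (U - ⅘)*U = (-⅘ + U)*U = U*(-⅘ + U))
c = 237 (c = 237 - 1*0 = 237 + 0 = 237)
o(p, Y) = -p + p*(-4 + 5*p*(2 + p))*(2 + p)/5 (o(p, Y) = ((2 + p)*p)*(-4 + 5*((2 + p)*p))/5 - p = (p*(2 + p))*(-4 + 5*(p*(2 + p)))/5 - p = (p*(2 + p))*(-4 + 5*p*(2 + p))/5 - p = p*(-4 + 5*p*(2 + p))*(2 + p)/5 - p = -p + p*(-4 + 5*p*(2 + p))*(2 + p)/5)
c*139 + o(12, 19) = 237*139 + (⅕)*12*(-5 + (-4 + 5*12*(2 + 12))*(2 + 12)) = 32943 + (⅕)*12*(-5 + (-4 + 5*12*14)*14) = 32943 + (⅕)*12*(-5 + (-4 + 840)*14) = 32943 + (⅕)*12*(-5 + 836*14) = 32943 + (⅕)*12*(-5 + 11704) = 32943 + (⅕)*12*11699 = 32943 + 140388/5 = 305103/5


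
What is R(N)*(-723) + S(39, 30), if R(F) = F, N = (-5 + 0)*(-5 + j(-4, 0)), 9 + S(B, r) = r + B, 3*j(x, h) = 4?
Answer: -13195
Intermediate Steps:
j(x, h) = 4/3 (j(x, h) = (⅓)*4 = 4/3)
S(B, r) = -9 + B + r (S(B, r) = -9 + (r + B) = -9 + (B + r) = -9 + B + r)
N = 55/3 (N = (-5 + 0)*(-5 + 4/3) = -5*(-11/3) = 55/3 ≈ 18.333)
R(N)*(-723) + S(39, 30) = (55/3)*(-723) + (-9 + 39 + 30) = -13255 + 60 = -13195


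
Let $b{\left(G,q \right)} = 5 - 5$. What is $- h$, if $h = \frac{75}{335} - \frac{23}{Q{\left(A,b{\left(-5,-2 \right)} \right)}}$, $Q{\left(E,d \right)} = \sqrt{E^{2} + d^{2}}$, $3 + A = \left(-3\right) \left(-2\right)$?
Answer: $\frac{1496}{201} \approx 7.4428$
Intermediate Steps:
$b{\left(G,q \right)} = 0$ ($b{\left(G,q \right)} = 5 - 5 = 0$)
$A = 3$ ($A = -3 - -6 = -3 + 6 = 3$)
$h = - \frac{1496}{201}$ ($h = \frac{75}{335} - \frac{23}{\sqrt{3^{2} + 0^{2}}} = 75 \cdot \frac{1}{335} - \frac{23}{\sqrt{9 + 0}} = \frac{15}{67} - \frac{23}{\sqrt{9}} = \frac{15}{67} - \frac{23}{3} = - \frac{1496}{201} \approx -7.4428$)
$- h = \left(-1\right) \left(- \frac{1496}{201}\right) = \frac{1496}{201}$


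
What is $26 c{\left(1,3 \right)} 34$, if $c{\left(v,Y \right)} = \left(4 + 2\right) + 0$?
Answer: $5304$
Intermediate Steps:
$c{\left(v,Y \right)} = 6$ ($c{\left(v,Y \right)} = 6 + 0 = 6$)
$26 c{\left(1,3 \right)} 34 = 26 \cdot 6 \cdot 34 = 156 \cdot 34 = 5304$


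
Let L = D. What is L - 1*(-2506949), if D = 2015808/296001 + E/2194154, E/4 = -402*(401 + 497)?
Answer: 271366103390645099/108245296359 ≈ 2.5070e+6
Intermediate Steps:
E = -1443984 (E = 4*(-402*(401 + 497)) = 4*(-402*898) = 4*(-360996) = -1443984)
D = 665928746408/108245296359 (D = 2015808/296001 - 1443984/2194154 = 2015808*(1/296001) - 1443984*1/2194154 = 671936/98667 - 721992/1097077 = 665928746408/108245296359 ≈ 6.1520)
L = 665928746408/108245296359 ≈ 6.1520
L - 1*(-2506949) = 665928746408/108245296359 - 1*(-2506949) = 665928746408/108245296359 + 2506949 = 271366103390645099/108245296359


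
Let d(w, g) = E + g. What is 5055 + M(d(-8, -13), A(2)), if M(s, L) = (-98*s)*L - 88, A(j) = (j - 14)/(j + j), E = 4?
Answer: 2321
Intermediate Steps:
A(j) = (-14 + j)/(2*j) (A(j) = (-14 + j)/((2*j)) = (-14 + j)*(1/(2*j)) = (-14 + j)/(2*j))
d(w, g) = 4 + g
M(s, L) = -88 - 98*L*s (M(s, L) = -98*L*s - 88 = -88 - 98*L*s)
5055 + M(d(-8, -13), A(2)) = 5055 + (-88 - 98*(1/2)*(-14 + 2)/2*(4 - 13)) = 5055 + (-88 - 98*(1/2)*(1/2)*(-12)*(-9)) = 5055 + (-88 - 98*(-3)*(-9)) = 5055 + (-88 - 2646) = 5055 - 2734 = 2321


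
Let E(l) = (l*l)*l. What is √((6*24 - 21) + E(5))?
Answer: 2*√62 ≈ 15.748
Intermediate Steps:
E(l) = l³ (E(l) = l²*l = l³)
√((6*24 - 21) + E(5)) = √((6*24 - 21) + 5³) = √((144 - 21) + 125) = √(123 + 125) = √248 = 2*√62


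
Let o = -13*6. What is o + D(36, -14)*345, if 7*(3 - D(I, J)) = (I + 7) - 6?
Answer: -6066/7 ≈ -866.57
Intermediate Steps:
o = -78
D(I, J) = 20/7 - I/7 (D(I, J) = 3 - ((I + 7) - 6)/7 = 3 - ((7 + I) - 6)/7 = 3 - (1 + I)/7 = 3 + (-1/7 - I/7) = 20/7 - I/7)
o + D(36, -14)*345 = -78 + (20/7 - 1/7*36)*345 = -78 + (20/7 - 36/7)*345 = -78 - 16/7*345 = -78 - 5520/7 = -6066/7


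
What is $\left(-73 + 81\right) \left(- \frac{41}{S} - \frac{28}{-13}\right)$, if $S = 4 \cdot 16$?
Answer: $\frac{1259}{104} \approx 12.106$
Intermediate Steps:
$S = 64$
$\left(-73 + 81\right) \left(- \frac{41}{S} - \frac{28}{-13}\right) = \left(-73 + 81\right) \left(- \frac{41}{64} - \frac{28}{-13}\right) = 8 \left(\left(-41\right) \frac{1}{64} - - \frac{28}{13}\right) = 8 \left(- \frac{41}{64} + \frac{28}{13}\right) = 8 \cdot \frac{1259}{832} = \frac{1259}{104}$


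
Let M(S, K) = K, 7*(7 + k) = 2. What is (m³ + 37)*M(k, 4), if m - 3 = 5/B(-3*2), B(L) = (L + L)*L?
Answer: 24604037/93312 ≈ 263.67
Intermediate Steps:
k = -47/7 (k = -7 + (⅐)*2 = -7 + 2/7 = -47/7 ≈ -6.7143)
B(L) = 2*L² (B(L) = (2*L)*L = 2*L²)
m = 221/72 (m = 3 + 5/((2*(-3*2)²)) = 3 + 5/((2*(-6)²)) = 3 + 5/((2*36)) = 3 + 5/72 = 221/72 ≈ 3.0694)
(m³ + 37)*M(k, 4) = ((221/72)³ + 37)*4 = (10793861/373248 + 37)*4 = (24604037/373248)*4 = 24604037/93312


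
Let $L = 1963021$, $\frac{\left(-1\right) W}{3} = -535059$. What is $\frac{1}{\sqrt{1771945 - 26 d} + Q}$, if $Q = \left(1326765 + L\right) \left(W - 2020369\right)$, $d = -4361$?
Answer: $- \frac{1365892828912}{1865663220073226101218413} - \frac{\sqrt{1885331}}{1865663220073226101218413} \approx -7.3212 \cdot 10^{-13}$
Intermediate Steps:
$W = 1605177$ ($W = \left(-3\right) \left(-535059\right) = 1605177$)
$Q = -1365892828912$ ($Q = \left(1326765 + 1963021\right) \left(1605177 - 2020369\right) = 3289786 \left(-415192\right) = -1365892828912$)
$\frac{1}{\sqrt{1771945 - 26 d} + Q} = \frac{1}{\sqrt{1771945 - -113386} - 1365892828912} = \frac{1}{\sqrt{1771945 + 113386} - 1365892828912} = \frac{1}{\sqrt{1885331} - 1365892828912} = \frac{1}{-1365892828912 + \sqrt{1885331}}$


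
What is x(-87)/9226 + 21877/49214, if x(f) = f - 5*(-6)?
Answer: 49758001/113512091 ≈ 0.43835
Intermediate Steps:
x(f) = 30 + f (x(f) = f + 30 = 30 + f)
x(-87)/9226 + 21877/49214 = (30 - 87)/9226 + 21877/49214 = -57*1/9226 + 21877*(1/49214) = -57/9226 + 21877/49214 = 49758001/113512091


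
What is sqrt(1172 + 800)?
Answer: 2*sqrt(493) ≈ 44.407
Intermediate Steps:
sqrt(1172 + 800) = sqrt(1972) = 2*sqrt(493)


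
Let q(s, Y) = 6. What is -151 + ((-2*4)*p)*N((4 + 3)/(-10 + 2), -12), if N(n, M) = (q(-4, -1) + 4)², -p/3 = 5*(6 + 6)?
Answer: 143849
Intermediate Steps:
p = -180 (p = -15*(6 + 6) = -15*12 = -3*60 = -180)
N(n, M) = 100 (N(n, M) = (6 + 4)² = 10² = 100)
-151 + ((-2*4)*p)*N((4 + 3)/(-10 + 2), -12) = -151 + (-2*4*(-180))*100 = -151 - 8*(-180)*100 = -151 + 1440*100 = -151 + 144000 = 143849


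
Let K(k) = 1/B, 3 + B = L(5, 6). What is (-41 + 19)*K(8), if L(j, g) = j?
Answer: -11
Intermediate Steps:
B = 2 (B = -3 + 5 = 2)
K(k) = 1/2
(-41 + 19)*K(8) = (-41 + 19)*(1/2) = -22*1/2 = -11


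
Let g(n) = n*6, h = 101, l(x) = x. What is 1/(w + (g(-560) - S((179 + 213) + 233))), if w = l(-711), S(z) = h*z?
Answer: -1/67196 ≈ -1.4882e-5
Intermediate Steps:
S(z) = 101*z
g(n) = 6*n
w = -711
1/(w + (g(-560) - S((179 + 213) + 233))) = 1/(-711 + (6*(-560) - 101*((179 + 213) + 233))) = 1/(-711 + (-3360 - 101*(392 + 233))) = 1/(-711 + (-3360 - 101*625)) = 1/(-711 + (-3360 - 1*63125)) = 1/(-711 + (-3360 - 63125)) = 1/(-711 - 66485) = 1/(-67196) = -1/67196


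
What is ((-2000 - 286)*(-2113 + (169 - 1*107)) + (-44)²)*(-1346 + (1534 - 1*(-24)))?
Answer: 994390664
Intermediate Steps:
((-2000 - 286)*(-2113 + (169 - 1*107)) + (-44)²)*(-1346 + (1534 - 1*(-24))) = (-2286*(-2113 + (169 - 107)) + 1936)*(-1346 + (1534 + 24)) = (-2286*(-2113 + 62) + 1936)*(-1346 + 1558) = (-2286*(-2051) + 1936)*212 = (4688586 + 1936)*212 = 4690522*212 = 994390664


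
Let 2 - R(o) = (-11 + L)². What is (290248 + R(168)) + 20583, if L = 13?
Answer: 310829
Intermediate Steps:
R(o) = -2 (R(o) = 2 - (-11 + 13)² = 2 - 1*2² = 2 - 1*4 = 2 - 4 = -2)
(290248 + R(168)) + 20583 = (290248 - 2) + 20583 = 290246 + 20583 = 310829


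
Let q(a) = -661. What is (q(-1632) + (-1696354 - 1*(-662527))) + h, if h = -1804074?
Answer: -2838562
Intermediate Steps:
(q(-1632) + (-1696354 - 1*(-662527))) + h = (-661 + (-1696354 - 1*(-662527))) - 1804074 = (-661 + (-1696354 + 662527)) - 1804074 = (-661 - 1033827) - 1804074 = -1034488 - 1804074 = -2838562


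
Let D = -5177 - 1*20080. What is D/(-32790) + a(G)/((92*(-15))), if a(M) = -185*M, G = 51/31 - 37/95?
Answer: 208465994/222103065 ≈ 0.93860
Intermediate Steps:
G = 3698/2945 (G = 51*(1/31) - 37*1/95 = 51/31 - 37/95 = 3698/2945 ≈ 1.2557)
D = -25257 (D = -5177 - 20080 = -25257)
D/(-32790) + a(G)/((92*(-15))) = -25257/(-32790) + (-185*3698/2945)/((92*(-15))) = -25257*(-1/32790) - 136826/589/(-1380) = 8419/10930 - 136826/589*(-1/1380) = 8419/10930 + 68413/406410 = 208465994/222103065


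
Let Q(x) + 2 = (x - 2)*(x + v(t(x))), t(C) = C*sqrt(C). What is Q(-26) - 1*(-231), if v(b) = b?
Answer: 957 + 728*I*sqrt(26) ≈ 957.0 + 3712.1*I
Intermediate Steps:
t(C) = C**(3/2)
Q(x) = -2 + (-2 + x)*(x + x**(3/2)) (Q(x) = -2 + (x - 2)*(x + x**(3/2)) = -2 + (-2 + x)*(x + x**(3/2)))
Q(-26) - 1*(-231) = (-2 + (-26)**2 + (-26)**(5/2) - 2*(-26) - (-52)*I*sqrt(26)) - 1*(-231) = (-2 + 676 + 676*I*sqrt(26) + 52 - (-52)*I*sqrt(26)) + 231 = (-2 + 676 + 676*I*sqrt(26) + 52 + 52*I*sqrt(26)) + 231 = (726 + 728*I*sqrt(26)) + 231 = 957 + 728*I*sqrt(26)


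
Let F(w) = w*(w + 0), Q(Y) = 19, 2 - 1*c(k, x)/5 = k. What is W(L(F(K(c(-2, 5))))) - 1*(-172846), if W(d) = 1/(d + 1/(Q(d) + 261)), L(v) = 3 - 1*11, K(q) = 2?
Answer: 387001914/2239 ≈ 1.7285e+5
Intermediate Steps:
c(k, x) = 10 - 5*k
F(w) = w² (F(w) = w*w = w²)
L(v) = -8 (L(v) = 3 - 11 = -8)
W(d) = 1/(1/280 + d) (W(d) = 1/(d + 1/(19 + 261)) = 1/(d + 1/280) = 1/(1/280 + d))
W(L(F(K(c(-2, 5))))) - 1*(-172846) = 280/(1 + 280*(-8)) - 1*(-172846) = 280/(1 - 2240) + 172846 = 280/(-2239) + 172846 = 280*(-1/2239) + 172846 = -280/2239 + 172846 = 387001914/2239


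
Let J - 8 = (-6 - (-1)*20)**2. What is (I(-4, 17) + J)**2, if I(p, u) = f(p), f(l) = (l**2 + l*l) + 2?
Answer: 56644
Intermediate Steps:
J = 204 (J = 8 + (-6 - (-1)*20)**2 = 8 + (-6 - 1*(-20))**2 = 8 + (-6 + 20)**2 = 8 + 14**2 = 8 + 196 = 204)
f(l) = 2 + 2*l**2 (f(l) = (l**2 + l**2) + 2 = 2*l**2 + 2 = 2 + 2*l**2)
I(p, u) = 2 + 2*p**2
(I(-4, 17) + J)**2 = ((2 + 2*(-4)**2) + 204)**2 = ((2 + 2*16) + 204)**2 = ((2 + 32) + 204)**2 = (34 + 204)**2 = 238**2 = 56644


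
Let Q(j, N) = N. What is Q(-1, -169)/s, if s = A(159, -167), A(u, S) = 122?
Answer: -169/122 ≈ -1.3852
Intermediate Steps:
s = 122
Q(-1, -169)/s = -169/122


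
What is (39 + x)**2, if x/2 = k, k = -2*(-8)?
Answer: 5041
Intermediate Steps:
k = 16
x = 32 (x = 2*16 = 32)
(39 + x)**2 = (39 + 32)**2 = 71**2 = 5041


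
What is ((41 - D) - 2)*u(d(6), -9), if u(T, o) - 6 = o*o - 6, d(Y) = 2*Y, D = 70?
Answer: -2511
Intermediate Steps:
u(T, o) = o² (u(T, o) = 6 + (o*o - 6) = 6 + (o² - 6) = 6 + (-6 + o²) = o²)
((41 - D) - 2)*u(d(6), -9) = ((41 - 1*70) - 2)*(-9)² = ((41 - 70) - 2)*81 = (-29 - 2)*81 = -31*81 = -2511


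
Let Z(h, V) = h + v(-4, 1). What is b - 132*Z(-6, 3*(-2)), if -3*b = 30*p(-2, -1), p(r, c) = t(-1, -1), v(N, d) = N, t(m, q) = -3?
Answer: 1350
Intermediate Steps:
p(r, c) = -3
Z(h, V) = -4 + h (Z(h, V) = h - 4 = -4 + h)
b = 30 (b = -10*(-3) = -1/3*(-90) = 30)
b - 132*Z(-6, 3*(-2)) = 30 - 132*(-4 - 6) = 30 - 132*(-10) = 30 + 1320 = 1350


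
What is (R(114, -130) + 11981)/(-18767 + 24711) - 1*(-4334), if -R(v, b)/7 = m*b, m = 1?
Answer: 25774187/5944 ≈ 4336.2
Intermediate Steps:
R(v, b) = -7*b
(R(114, -130) + 11981)/(-18767 + 24711) - 1*(-4334) = (-7*(-130) + 11981)/(-18767 + 24711) - 1*(-4334) = (910 + 11981)/5944 + 4334 = 12891*(1/5944) + 4334 = 12891/5944 + 4334 = 25774187/5944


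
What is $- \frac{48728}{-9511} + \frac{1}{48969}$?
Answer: $\frac{2386170943}{465744159} \approx 5.1234$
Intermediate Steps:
$- \frac{48728}{-9511} + \frac{1}{48969} = \left(-48728\right) \left(- \frac{1}{9511}\right) + \frac{1}{48969} = \frac{48728}{9511} + \frac{1}{48969} = \frac{2386170943}{465744159}$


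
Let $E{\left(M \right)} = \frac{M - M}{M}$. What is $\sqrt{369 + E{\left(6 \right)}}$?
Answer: $3 \sqrt{41} \approx 19.209$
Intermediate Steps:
$E{\left(M \right)} = 0$ ($E{\left(M \right)} = \frac{0}{M} = 0$)
$\sqrt{369 + E{\left(6 \right)}} = \sqrt{369 + 0} = \sqrt{369} = 3 \sqrt{41}$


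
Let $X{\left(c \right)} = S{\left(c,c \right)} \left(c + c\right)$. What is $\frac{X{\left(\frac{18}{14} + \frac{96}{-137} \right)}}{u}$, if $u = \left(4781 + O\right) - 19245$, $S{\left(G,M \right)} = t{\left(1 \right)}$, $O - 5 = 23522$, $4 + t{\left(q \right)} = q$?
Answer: $- \frac{374}{965713} \approx -0.00038728$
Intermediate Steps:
$t{\left(q \right)} = -4 + q$
$O = 23527$ ($O = 5 + 23522 = 23527$)
$S{\left(G,M \right)} = -3$ ($S{\left(G,M \right)} = -4 + 1 = -3$)
$u = 9063$ ($u = \left(4781 + 23527\right) - 19245 = 28308 - 19245 = 9063$)
$X{\left(c \right)} = - 6 c$ ($X{\left(c \right)} = - 3 \left(c + c\right) = - 3 \cdot 2 c = - 6 c$)
$\frac{X{\left(\frac{18}{14} + \frac{96}{-137} \right)}}{u} = \frac{\left(-6\right) \left(\frac{18}{14} + \frac{96}{-137}\right)}{9063} = - 6 \left(18 \cdot \frac{1}{14} + 96 \left(- \frac{1}{137}\right)\right) \frac{1}{9063} = - 6 \left(\frac{9}{7} - \frac{96}{137}\right) \frac{1}{9063} = \left(-6\right) \frac{561}{959} \cdot \frac{1}{9063} = \left(- \frac{3366}{959}\right) \frac{1}{9063} = - \frac{374}{965713}$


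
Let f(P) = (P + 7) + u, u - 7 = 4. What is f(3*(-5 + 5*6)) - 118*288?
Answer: -33891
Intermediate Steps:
u = 11 (u = 7 + 4 = 11)
f(P) = 18 + P (f(P) = (P + 7) + 11 = (7 + P) + 11 = 18 + P)
f(3*(-5 + 5*6)) - 118*288 = (18 + 3*(-5 + 5*6)) - 118*288 = (18 + 3*(-5 + 30)) - 33984 = (18 + 3*25) - 33984 = (18 + 75) - 33984 = 93 - 33984 = -33891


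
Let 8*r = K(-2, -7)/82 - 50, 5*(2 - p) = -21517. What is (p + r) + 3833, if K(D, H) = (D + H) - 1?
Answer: 13336701/1640 ≈ 8132.1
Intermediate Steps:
p = 21527/5 (p = 2 - 1/5*(-21517) = 2 + 21517/5 = 21527/5 ≈ 4305.4)
K(D, H) = -1 + D + H
r = -2055/328 (r = ((-1 - 2 - 7)/82 - 50)/8 = (-10*1/82 - 50)/8 = (-5/41 - 50)/8 = (1/8)*(-2055/41) = -2055/328 ≈ -6.2652)
(p + r) + 3833 = (21527/5 - 2055/328) + 3833 = 7050581/1640 + 3833 = 13336701/1640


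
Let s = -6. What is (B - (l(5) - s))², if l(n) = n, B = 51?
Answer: 1600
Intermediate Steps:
(B - (l(5) - s))² = (51 - (5 - 1*(-6)))² = (51 - (5 + 6))² = (51 - 1*11)² = (51 - 11)² = 40² = 1600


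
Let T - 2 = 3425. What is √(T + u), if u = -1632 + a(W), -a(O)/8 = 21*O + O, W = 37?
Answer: I*√4717 ≈ 68.68*I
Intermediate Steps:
T = 3427 (T = 2 + 3425 = 3427)
a(O) = -176*O (a(O) = -8*(21*O + O) = -176*O)
u = -8144 (u = -1632 - 176*37 = -1632 - 6512 = -8144)
√(T + u) = √(3427 - 8144) = √(-4717) = I*√4717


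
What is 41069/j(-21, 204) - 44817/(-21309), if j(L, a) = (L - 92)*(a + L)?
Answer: 17210474/146882937 ≈ 0.11717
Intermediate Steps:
j(L, a) = (-92 + L)*(L + a)
41069/j(-21, 204) - 44817/(-21309) = 41069/((-21)² - 92*(-21) - 92*204 - 21*204) - 44817/(-21309) = 41069/(441 + 1932 - 18768 - 4284) - 44817*(-1/21309) = 41069/(-20679) + 14939/7103 = 41069*(-1/20679) + 14939/7103 = -41069/20679 + 14939/7103 = 17210474/146882937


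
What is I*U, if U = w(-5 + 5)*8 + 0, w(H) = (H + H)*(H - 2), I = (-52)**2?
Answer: 0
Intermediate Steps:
I = 2704
w(H) = 2*H*(-2 + H) (w(H) = (2*H)*(-2 + H) = 2*H*(-2 + H))
U = 0 (U = (2*(-5 + 5)*(-2 + (-5 + 5)))*8 + 0 = (2*0*(-2 + 0))*8 + 0 = (2*0*(-2))*8 + 0 = 0*8 + 0 = 0 + 0 = 0)
I*U = 2704*0 = 0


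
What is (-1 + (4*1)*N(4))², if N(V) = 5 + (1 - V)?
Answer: 49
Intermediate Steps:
N(V) = 6 - V
(-1 + (4*1)*N(4))² = (-1 + (4*1)*(6 - 1*4))² = (-1 + 4*(6 - 4))² = (-1 + 4*2)² = (-1 + 8)² = 7² = 49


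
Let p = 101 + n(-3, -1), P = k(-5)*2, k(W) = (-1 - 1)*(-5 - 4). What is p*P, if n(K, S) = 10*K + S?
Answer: 2520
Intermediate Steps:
k(W) = 18 (k(W) = -2*(-9) = 18)
P = 36 (P = 18*2 = 36)
n(K, S) = S + 10*K
p = 70 (p = 101 + (-1 + 10*(-3)) = 101 + (-1 - 30) = 101 - 31 = 70)
p*P = 70*36 = 2520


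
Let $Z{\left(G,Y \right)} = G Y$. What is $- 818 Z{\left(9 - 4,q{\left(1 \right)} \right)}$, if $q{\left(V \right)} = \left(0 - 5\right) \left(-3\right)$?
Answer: $-61350$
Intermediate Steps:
$q{\left(V \right)} = 15$ ($q{\left(V \right)} = \left(-5\right) \left(-3\right) = 15$)
$- 818 Z{\left(9 - 4,q{\left(1 \right)} \right)} = - 818 \left(9 - 4\right) 15 = - 818 \cdot 5 \cdot 15 = \left(-818\right) 75 = -61350$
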